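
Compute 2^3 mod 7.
3 = 2 + 1 (binary 11). Repeated squaring mod 7: 2^1 ≡ 2; 2^2 ≡ 2² = 4 ≡ 4. Multiply: 2^3 = 2^2 × 2^1 ≡ 4 × 2 (mod 7): 4 × 2 = 8 ≡ 1. So 2^3 ≡ 1 (mod 7).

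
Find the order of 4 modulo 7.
Powers of 4 mod 7: 4^1≡4, 4^2≡2, 4^3≡1. Order = 3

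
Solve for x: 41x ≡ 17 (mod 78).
67

Since gcd(41, 78) = 1 divides 17, a solution exists.
Multiply both sides by the inverse of 41 mod 78:
  41^(-1) mod 78 = 59
  x ≡ 59 × 17 ≡ 1003 ≡ 67 (mod 78)
Verification: 41 × 67 = 2747 = 35 × 78 + 17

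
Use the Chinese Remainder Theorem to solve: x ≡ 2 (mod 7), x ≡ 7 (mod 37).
44

Using the Chinese Remainder Theorem:
M = product of moduli = 259
For equation 1: M_1 = 37, 37 ≡ 2 (mod 7), inverse of 37 mod 7 is 4 (check: 2 × 4 = 8 ≡ 1 (mod 7))
For equation 2: M_2 = 7, 7 ≡ 7 (mod 37), inverse of 7 mod 37 is 16 (check: 7 × 16 = 112 ≡ 1 (mod 37))
Combine: x ≡ Σ r_i×M_i×(M_i⁻¹ mod m_i) = 2×37×4 + 7×7×16 = 296 + 784 = 1080
1080 mod 259 = 44
x ≡ 44 (mod 259)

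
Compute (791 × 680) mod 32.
24

(791 × 680) = 537880
537880 mod 32 = 24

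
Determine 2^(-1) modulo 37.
2^(-1) ≡ 19 (mod 37). Verification: 2 × 19 = 38 ≡ 1 (mod 37)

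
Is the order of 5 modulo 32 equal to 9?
No, the actual order is 8, not 9.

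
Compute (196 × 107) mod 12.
8

(196 × 107) = 20972
20972 mod 12 = 8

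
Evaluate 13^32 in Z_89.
Using repeated squaring. 32 = 32 (binary 100000). Repeated squaring mod 89: 13^1 ≡ 13; 13^2 ≡ 13² = 169 ≡ 80; 13^4 ≡ 80² = 6400 ≡ 81; 13^8 ≡ 81² = 6561 ≡ 64; 13^16 ≡ 64² = 4096 ≡ 2; 13^32 ≡ 2² = 4 ≡ 4. So 13^32 ≡ 4 (mod 89).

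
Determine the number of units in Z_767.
696

Prime factorization: 767 = 13 × 59
Using the formula φ(n) = n × Π(1 - 1/p) for each prime factor p:
φ(767) = 767 × (1 - 1/13) × (1 - 1/59)
φ(767) = 696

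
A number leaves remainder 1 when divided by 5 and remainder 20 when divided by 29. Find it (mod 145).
M = 5 × 29 = 145. M₁ = 29, y₁ ≡ 4 (mod 5). M₂ = 5, y₂ ≡ 6 (mod 29). r = 1×29×4 + 20×5×6 ≡ 136 (mod 145)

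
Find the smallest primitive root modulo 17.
p - 1 = 16 has prime divisors 2. h is a primitive root mod 17 iff h^(16/q) ≢ 1 (mod 17) for each such q.
h = 2: 2^8 ≡ 1 (mod 17); 2^8 ≡ 1, so not a primitive root.
h = 3: 3^8 ≡ 16 (mod 17); none is 1, so 3 has order 16 and is a primitive root.
The smallest primitive root mod 17 is g = 3.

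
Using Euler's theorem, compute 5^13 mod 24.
By Euler: 5^{8} ≡ 1 (mod 24) since gcd(5, 24) = 1. 13 = 1×8 + 5. So 5^{13} ≡ 5^{5} ≡ 5 (mod 24)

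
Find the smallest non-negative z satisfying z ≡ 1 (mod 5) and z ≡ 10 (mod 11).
M = 5 × 11 = 55. M₁ = 11, y₁ ≡ 1 (mod 5). M₂ = 5, y₂ ≡ 9 (mod 11). z = 1×11×1 + 10×5×9 ≡ 21 (mod 55)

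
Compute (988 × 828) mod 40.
24

(988 × 828) = 818064
818064 mod 40 = 24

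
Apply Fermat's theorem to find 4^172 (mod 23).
By Fermat: 4^{22} ≡ 1 (mod 23). 172 = 7×22 + 18. So 4^{172} ≡ 4^{18} ≡ 8 (mod 23)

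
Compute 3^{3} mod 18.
9

Using successive squaring:
Binary expansion of 3: 11
Powers of 3 mod 18 (each is the square of the previous):
  3^1 ≡ 3 (mod 18)
  3^2 ≡ 3² = 9 ≡ 9 (mod 18)
3 = 2 + 1, so 3^3 = 3^2 × 3^1 ≡ 9 × 3 (mod 18)
Multiplying step by step:
  9 × 3 = 27 ≡ 9 (mod 18)
Result: 3^3 ≡ 9 (mod 18)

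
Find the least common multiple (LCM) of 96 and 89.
8544

First find GCD(96, 89) using the Euclidean algorithm:
96 = 1 × 89 + 7
89 = 12 × 7 + 5
7 = 1 × 5 + 2
5 = 2 × 2 + 1
2 = 2 × 1 + 0
GCD(96, 89) = 1

LCM formula: LCM(a, b) = (a × b) / GCD(a, b)
LCM(96, 89) = (96 × 89) / 1
LCM(96, 89) = 8544 / 1
LCM(96, 89) = 8544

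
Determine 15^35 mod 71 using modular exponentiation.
Using repeated squaring. 35 = 32 + 2 + 1 (binary 100011). Repeated squaring mod 71: 15^1 ≡ 15; 15^2 ≡ 15² = 225 ≡ 12; 15^4 ≡ 12² = 144 ≡ 2; 15^8 ≡ 2² = 4 ≡ 4; 15^16 ≡ 4² = 16 ≡ 16; 15^32 ≡ 16² = 256 ≡ 43. Multiply: 15^35 = 15^32 × 15^2 × 15^1 ≡ 43 × 12 × 15 (mod 71): 43 × 12 = 516 ≡ 19; 19 × 15 = 285 ≡ 1. So 15^35 ≡ 1 (mod 71).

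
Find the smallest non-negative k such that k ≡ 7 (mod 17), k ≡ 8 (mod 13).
177

Using the Chinese Remainder Theorem:
M = product of moduli = 221
For equation 1: M_1 = 13, 13 ≡ 13 (mod 17), inverse of 13 mod 17 is 4 (check: 13 × 4 = 52 ≡ 1 (mod 17))
For equation 2: M_2 = 17, 17 ≡ 4 (mod 13), inverse of 17 mod 13 is 10 (check: 4 × 10 = 40 ≡ 1 (mod 13))
Combine: k ≡ Σ r_i×M_i×(M_i⁻¹ mod m_i) = 7×13×4 + 8×17×10 = 364 + 1360 = 1724
1724 mod 221 = 177
k ≡ 177 (mod 221)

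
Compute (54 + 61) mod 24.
19

(54 + 61) = 115
115 mod 24 = 19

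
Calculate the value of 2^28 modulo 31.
Using repeated squaring. 28 = 16 + 8 + 4 (binary 11100). Repeated squaring mod 31: 2^1 ≡ 2; 2^2 ≡ 2² = 4 ≡ 4; 2^4 ≡ 4² = 16 ≡ 16; 2^8 ≡ 16² = 256 ≡ 8; 2^16 ≡ 8² = 64 ≡ 2. Multiply: 2^28 = 2^16 × 2^8 × 2^4 ≡ 2 × 8 × 16 (mod 31): 2 × 8 = 16 ≡ 16; 16 × 16 = 256 ≡ 8. So 2^28 ≡ 8 (mod 31).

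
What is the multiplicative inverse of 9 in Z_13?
3

Using Extended Euclidean Algorithm:
gcd(9, 13) = 1
Bezout coefficients: 9 × 3 + 13 × -2 = 1
So 9 × 3 ≡ 1 (mod 13)
The inverse is 3 mod 13 = 3
Verification: 9 × 3 = 27 = 2 × 13 + 1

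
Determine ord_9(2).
Powers of 2 mod 9: 2^1≡2, 2^2≡4, 2^3≡8, 2^4≡7, 2^5≡5, 2^6≡1. Order = 6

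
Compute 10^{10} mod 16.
0

Using successive squaring:
Binary expansion of 10: 1010
Powers of 10 mod 16 (each is the square of the previous):
  10^1 ≡ 10 (mod 16)
  10^2 ≡ 10² = 100 ≡ 4 (mod 16)
  10^4 ≡ 4² = 16 ≡ 0 (mod 16)
  10^8 ≡ 0² = 0 ≡ 0 (mod 16)
10 = 8 + 2, so 10^10 = 10^8 × 10^2 ≡ 0 × 4 (mod 16)
Multiplying step by step:
  0 × 4 = 0 ≡ 0 (mod 16)
Result: 10^10 ≡ 0 (mod 16)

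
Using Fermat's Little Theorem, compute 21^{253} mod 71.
69

By Fermat's Little Theorem, a^(p-1) ≡ 1 (mod p) for prime p and gcd(a, p) = 1
Here p = 71, so 21^70 ≡ 1 (mod 71)
We can reduce the exponent: 253 mod 70 = 43
So 21^253 ≡ 21^43 (mod 71)
Computing: 21^43 mod 71 = 69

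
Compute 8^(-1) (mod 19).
12

Using Extended Euclidean Algorithm:
gcd(8, 19) = 1
Bezout coefficients: 8 × -7 + 19 × 3 = 1
So 8 × -7 ≡ 1 (mod 19)
The inverse is -7 mod 19 = 12
Verification: 8 × 12 = 96 = 5 × 19 + 1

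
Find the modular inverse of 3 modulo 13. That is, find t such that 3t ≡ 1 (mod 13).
9

Using Extended Euclidean Algorithm:
gcd(3, 13) = 1
Bezout coefficients: 3 × -4 + 13 × 1 = 1
So 3 × -4 ≡ 1 (mod 13)
The inverse is -4 mod 13 = 9
Verification: 3 × 9 = 27 = 2 × 13 + 1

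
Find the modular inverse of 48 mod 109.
48^(-1) ≡ 25 (mod 109). Verification: 48 × 25 = 1200 ≡ 1 (mod 109)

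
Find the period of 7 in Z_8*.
Powers of 7 mod 8: 7^1≡7, 7^2≡1. Order = 2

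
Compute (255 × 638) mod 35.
10

(255 × 638) = 162690
162690 mod 35 = 10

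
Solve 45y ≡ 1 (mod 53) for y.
33

Using Extended Euclidean Algorithm:
gcd(45, 53) = 1
Bezout coefficients: 45 × -20 + 53 × 17 = 1
So 45 × -20 ≡ 1 (mod 53)
The inverse is -20 mod 53 = 33
Verification: 45 × 33 = 1485 = 28 × 53 + 1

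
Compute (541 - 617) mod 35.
29

(541 - 617) = -76
-76 mod 35 = 29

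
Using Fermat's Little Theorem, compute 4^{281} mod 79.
45

By Fermat's Little Theorem, a^(p-1) ≡ 1 (mod p) for prime p and gcd(a, p) = 1
Here p = 79, so 4^78 ≡ 1 (mod 79)
We can reduce the exponent: 281 mod 78 = 47
So 4^281 ≡ 4^47 (mod 79)
Computing: 4^47 mod 79 = 45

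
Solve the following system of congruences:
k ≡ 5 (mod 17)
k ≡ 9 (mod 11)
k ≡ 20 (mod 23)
4068

Using the Chinese Remainder Theorem:
M = product of moduli = 4301
For equation 1: M_1 = 253, 253 ≡ 15 (mod 17), inverse of 253 mod 17 is 8 (check: 15 × 8 = 120 ≡ 1 (mod 17))
For equation 2: M_2 = 391, 391 ≡ 6 (mod 11), inverse of 391 mod 11 is 2 (check: 6 × 2 = 12 ≡ 1 (mod 11))
For equation 3: M_3 = 187, 187 ≡ 3 (mod 23), inverse of 187 mod 23 is 8 (check: 3 × 8 = 24 ≡ 1 (mod 23))
Combine: k ≡ Σ r_i×M_i×(M_i⁻¹ mod m_i) = 5×253×8 + 9×391×2 + 20×187×8 = 10120 + 7038 + 29920 = 47078
47078 mod 4301 = 4068
k ≡ 4068 (mod 4301)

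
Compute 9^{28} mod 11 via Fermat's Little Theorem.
3

By Fermat's Little Theorem, a^(p-1) ≡ 1 (mod p) for prime p and gcd(a, p) = 1
Here p = 11, so 9^10 ≡ 1 (mod 11)
We can reduce the exponent: 28 mod 10 = 8
So 9^28 ≡ 9^8 (mod 11)
Computing: 9^8 mod 11 = 3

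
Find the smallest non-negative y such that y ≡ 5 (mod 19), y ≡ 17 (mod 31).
575

Using the Chinese Remainder Theorem:
M = product of moduli = 589
For equation 1: M_1 = 31, 31 ≡ 12 (mod 19), inverse of 31 mod 19 is 8 (check: 12 × 8 = 96 ≡ 1 (mod 19))
For equation 2: M_2 = 19, 19 ≡ 19 (mod 31), inverse of 19 mod 31 is 18 (check: 19 × 18 = 342 ≡ 1 (mod 31))
Combine: y ≡ Σ r_i×M_i×(M_i⁻¹ mod m_i) = 5×31×8 + 17×19×18 = 1240 + 5814 = 7054
7054 mod 589 = 575
y ≡ 575 (mod 589)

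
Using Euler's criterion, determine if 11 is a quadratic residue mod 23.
By Euler's criterion: 11^{11} ≡ 22 (mod 23). Since this equals -1 (≡ 22), 11 is not a QR.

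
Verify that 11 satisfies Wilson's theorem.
(10)! mod 11 = 10. Since this equals -1 (mod 11), Wilson confirms 11 is prime.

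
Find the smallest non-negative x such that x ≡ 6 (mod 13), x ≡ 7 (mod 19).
45

Using the Chinese Remainder Theorem:
M = product of moduli = 247
For equation 1: M_1 = 19, 19 ≡ 6 (mod 13), inverse of 19 mod 13 is 11 (check: 6 × 11 = 66 ≡ 1 (mod 13))
For equation 2: M_2 = 13, 13 ≡ 13 (mod 19), inverse of 13 mod 19 is 3 (check: 13 × 3 = 39 ≡ 1 (mod 19))
Combine: x ≡ Σ r_i×M_i×(M_i⁻¹ mod m_i) = 6×19×11 + 7×13×3 = 1254 + 273 = 1527
1527 mod 247 = 45
x ≡ 45 (mod 247)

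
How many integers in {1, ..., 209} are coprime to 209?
180

Prime factorization: 209 = 11 × 19
Using the formula φ(n) = n × Π(1 - 1/p) for each prime factor p:
φ(209) = 209 × (1 - 1/11) × (1 - 1/19)
φ(209) = 180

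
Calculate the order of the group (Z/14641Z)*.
13310

Prime factorization: 14641 = 11^4
Using the formula φ(n) = n × Π(1 - 1/p) for each prime factor p:
φ(14641) = 14641 × (1 - 1/11)
φ(14641) = 13310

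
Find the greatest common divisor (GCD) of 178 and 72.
2

Using the Euclidean algorithm:
178 = 2 × 72 + 34
72 = 2 × 34 + 4
34 = 8 × 4 + 2
4 = 2 × 2 + 0

GCD(178, 72) = 2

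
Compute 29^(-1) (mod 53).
29^(-1) ≡ 11 (mod 53). Verification: 29 × 11 = 319 ≡ 1 (mod 53)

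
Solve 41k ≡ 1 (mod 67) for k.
41^(-1) ≡ 18 (mod 67). Verification: 41 × 18 = 738 ≡ 1 (mod 67)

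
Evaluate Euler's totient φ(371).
312

Prime factorization: 371 = 7 × 53
Using the formula φ(n) = n × Π(1 - 1/p) for each prime factor p:
φ(371) = 371 × (1 - 1/7) × (1 - 1/53)
φ(371) = 312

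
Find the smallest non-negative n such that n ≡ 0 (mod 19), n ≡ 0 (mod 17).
0

Using the Chinese Remainder Theorem:
M = product of moduli = 323
For equation 1: M_1 = 17, 17 ≡ 17 (mod 19), inverse of 17 mod 19 is 9 (check: 17 × 9 = 153 ≡ 1 (mod 19))
For equation 2: M_2 = 19, 19 ≡ 2 (mod 17), inverse of 19 mod 17 is 9 (check: 2 × 9 = 18 ≡ 1 (mod 17))
Combine: n ≡ Σ r_i×M_i×(M_i⁻¹ mod m_i) = 0×17×9 + 0×19×9 = 0 + 0 = 0
0 mod 323 = 0
n ≡ 0 (mod 323)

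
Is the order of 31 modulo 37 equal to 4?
Yes, ord_37(31) = 4.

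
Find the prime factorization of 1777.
1777

Divide by primes starting from smallest:
1777 ÷ 1777 = 1

1777 = 1777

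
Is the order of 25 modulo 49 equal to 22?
No, the actual order is 21, not 22.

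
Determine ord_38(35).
Powers of 35 mod 38: 35^1≡35, 35^2≡9, 35^3≡11, 35^4≡5, 35^5≡23, 35^6≡7, 35^7≡17, 35^8≡25, 35^9≡1. Order = 9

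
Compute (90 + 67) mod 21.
10

(90 + 67) = 157
157 mod 21 = 10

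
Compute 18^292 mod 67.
Using Fermat: 18^{66} ≡ 1 (mod 67). 292 ≡ 28 (mod 66). So 18^{292} ≡ 18^{28} ≡ 65 (mod 67)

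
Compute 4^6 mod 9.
6 = 4 + 2 (binary 110). Repeated squaring mod 9: 4^1 ≡ 4; 4^2 ≡ 4² = 16 ≡ 7; 4^4 ≡ 7² = 49 ≡ 4. Multiply: 4^6 = 4^4 × 4^2 ≡ 4 × 7 (mod 9): 4 × 7 = 28 ≡ 1. So 4^6 ≡ 1 (mod 9).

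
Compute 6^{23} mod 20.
16

Using successive squaring:
Binary expansion of 23: 10111
Powers of 6 mod 20 (each is the square of the previous):
  6^1 ≡ 6 (mod 20)
  6^2 ≡ 6² = 36 ≡ 16 (mod 20)
  6^4 ≡ 16² = 256 ≡ 16 (mod 20)
  6^8 ≡ 16² = 256 ≡ 16 (mod 20)
  6^16 ≡ 16² = 256 ≡ 16 (mod 20)
23 = 16 + 4 + 2 + 1, so 6^23 = 6^16 × 6^4 × 6^2 × 6^1 ≡ 16 × 16 × 16 × 6 (mod 20)
Multiplying step by step:
  16 × 16 = 256 ≡ 16 (mod 20)
  16 × 16 = 256 ≡ 16 (mod 20)
  16 × 6 = 96 ≡ 16 (mod 20)
Result: 6^23 ≡ 16 (mod 20)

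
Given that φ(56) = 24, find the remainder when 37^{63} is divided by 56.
By Euler: 37^{24} ≡ 1 (mod 56) since gcd(37, 56) = 1. 63 = 2×24 + 15. So 37^{63} ≡ 37^{15} ≡ 29 (mod 56)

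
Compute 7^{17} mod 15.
7

Using successive squaring:
Binary expansion of 17: 10001
Powers of 7 mod 15 (each is the square of the previous):
  7^1 ≡ 7 (mod 15)
  7^2 ≡ 7² = 49 ≡ 4 (mod 15)
  7^4 ≡ 4² = 16 ≡ 1 (mod 15)
  7^8 ≡ 1² = 1 ≡ 1 (mod 15)
  7^16 ≡ 1² = 1 ≡ 1 (mod 15)
17 = 16 + 1, so 7^17 = 7^16 × 7^1 ≡ 1 × 7 (mod 15)
Multiplying step by step:
  1 × 7 = 7 ≡ 7 (mod 15)
Result: 7^17 ≡ 7 (mod 15)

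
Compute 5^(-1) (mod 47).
19

Using Extended Euclidean Algorithm:
gcd(5, 47) = 1
Bezout coefficients: 5 × 19 + 47 × -2 = 1
So 5 × 19 ≡ 1 (mod 47)
The inverse is 19 mod 47 = 19
Verification: 5 × 19 = 95 = 2 × 47 + 1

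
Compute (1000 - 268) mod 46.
42

(1000 - 268) = 732
732 mod 46 = 42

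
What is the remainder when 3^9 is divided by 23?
9 = 8 + 1 (binary 1001). Repeated squaring mod 23: 3^1 ≡ 3; 3^2 ≡ 3² = 9 ≡ 9; 3^4 ≡ 9² = 81 ≡ 12; 3^8 ≡ 12² = 144 ≡ 6. Multiply: 3^9 = 3^8 × 3^1 ≡ 6 × 3 (mod 23): 6 × 3 = 18 ≡ 18. So 3^9 ≡ 18 (mod 23).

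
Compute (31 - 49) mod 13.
8

(31 - 49) = -18
-18 mod 13 = 8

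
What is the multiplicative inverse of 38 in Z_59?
14

Using Extended Euclidean Algorithm:
gcd(38, 59) = 1
Bezout coefficients: 38 × 14 + 59 × -9 = 1
So 38 × 14 ≡ 1 (mod 59)
The inverse is 14 mod 59 = 14
Verification: 38 × 14 = 532 = 9 × 59 + 1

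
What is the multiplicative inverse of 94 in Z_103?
94^(-1) ≡ 80 (mod 103). Verification: 94 × 80 = 7520 ≡ 1 (mod 103)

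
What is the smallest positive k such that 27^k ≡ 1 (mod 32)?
Powers of 27 mod 32: 27^1≡27, 27^2≡25, 27^3≡3, 27^4≡17, 27^5≡11, 27^6≡9, 27^7≡19, 27^8≡1. Order = 8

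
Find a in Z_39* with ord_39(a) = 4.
5 has order 4 mod 39 since 5^{4} ≡ 1 (mod 39) and no smaller power works.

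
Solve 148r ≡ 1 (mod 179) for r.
148^(-1) ≡ 127 (mod 179). Verification: 148 × 127 = 18796 ≡ 1 (mod 179)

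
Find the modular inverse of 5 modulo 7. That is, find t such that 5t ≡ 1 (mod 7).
3

Using Extended Euclidean Algorithm:
gcd(5, 7) = 1
Bezout coefficients: 5 × 3 + 7 × -2 = 1
So 5 × 3 ≡ 1 (mod 7)
The inverse is 3 mod 7 = 3
Verification: 5 × 3 = 15 = 2 × 7 + 1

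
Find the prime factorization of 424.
2^3 × 53

Divide by primes starting from smallest:
424 ÷ 2 = 212
212 ÷ 2 = 106
106 ÷ 2 = 53
53 ÷ 53 = 1

424 = 2^3 × 53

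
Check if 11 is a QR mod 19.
By Euler's criterion: 11^{9} ≡ 1 (mod 19). Since this equals 1, 11 is a QR.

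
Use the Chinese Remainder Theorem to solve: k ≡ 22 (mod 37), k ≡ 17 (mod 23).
799

Using the Chinese Remainder Theorem:
M = product of moduli = 851
For equation 1: M_1 = 23, 23 ≡ 23 (mod 37), inverse of 23 mod 37 is 29 (check: 23 × 29 = 667 ≡ 1 (mod 37))
For equation 2: M_2 = 37, 37 ≡ 14 (mod 23), inverse of 37 mod 23 is 5 (check: 14 × 5 = 70 ≡ 1 (mod 23))
Combine: k ≡ Σ r_i×M_i×(M_i⁻¹ mod m_i) = 22×23×29 + 17×37×5 = 14674 + 3145 = 17819
17819 mod 851 = 799
k ≡ 799 (mod 851)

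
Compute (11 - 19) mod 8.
0

(11 - 19) = -8
-8 mod 8 = 0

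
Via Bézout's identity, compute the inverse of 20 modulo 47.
Extended GCD: 20(-7) + 47(3) = 1. So 20^(-1) ≡ 40 ≡ 40 (mod 47). Verify: 20 × 40 = 800 ≡ 1 (mod 47)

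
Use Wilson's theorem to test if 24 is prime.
(23)! mod 24 = 0. Since 0 ≢ -1 (mod 24), 24 is not prime.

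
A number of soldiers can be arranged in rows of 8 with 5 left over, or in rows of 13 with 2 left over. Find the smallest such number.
M = 8 × 13 = 104. M₁ = 13, y₁ ≡ 5 (mod 8). M₂ = 8, y₂ ≡ 5 (mod 13). t = 5×13×5 + 2×8×5 ≡ 93 (mod 104). The smallest positive such number is 93.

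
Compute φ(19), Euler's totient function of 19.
18

Prime factorization: 19 = 19
Using the formula φ(n) = n × Π(1 - 1/p) for each prime factor p:
φ(19) = 19 × (1 - 1/19)
φ(19) = 18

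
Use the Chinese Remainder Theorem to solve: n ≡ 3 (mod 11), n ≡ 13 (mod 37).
124

Using the Chinese Remainder Theorem:
M = product of moduli = 407
For equation 1: M_1 = 37, 37 ≡ 4 (mod 11), inverse of 37 mod 11 is 3 (check: 4 × 3 = 12 ≡ 1 (mod 11))
For equation 2: M_2 = 11, 11 ≡ 11 (mod 37), inverse of 11 mod 37 is 27 (check: 11 × 27 = 297 ≡ 1 (mod 37))
Combine: n ≡ Σ r_i×M_i×(M_i⁻¹ mod m_i) = 3×37×3 + 13×11×27 = 333 + 3861 = 4194
4194 mod 407 = 124
n ≡ 124 (mod 407)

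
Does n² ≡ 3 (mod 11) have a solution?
By Euler's criterion: 3^{5} ≡ 1 (mod 11). Since this equals 1, 3 is a QR.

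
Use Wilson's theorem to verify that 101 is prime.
(100)! mod 101 = 100. Since this equals -1 (mod 101), Wilson confirms 101 is prime.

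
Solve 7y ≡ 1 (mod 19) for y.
11

Using Extended Euclidean Algorithm:
gcd(7, 19) = 1
Bezout coefficients: 7 × -8 + 19 × 3 = 1
So 7 × -8 ≡ 1 (mod 19)
The inverse is -8 mod 19 = 11
Verification: 7 × 11 = 77 = 4 × 19 + 1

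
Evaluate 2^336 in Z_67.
Using Fermat: 2^{66} ≡ 1 (mod 67). 336 ≡ 6 (mod 66). So 2^{336} ≡ 2^{6} ≡ 64 (mod 67)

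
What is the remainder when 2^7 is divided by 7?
7 = 4 + 2 + 1 (binary 111). Repeated squaring mod 7: 2^1 ≡ 2; 2^2 ≡ 2² = 4 ≡ 4; 2^4 ≡ 4² = 16 ≡ 2. Multiply: 2^7 = 2^4 × 2^2 × 2^1 ≡ 2 × 4 × 2 (mod 7): 2 × 4 = 8 ≡ 1; 1 × 2 = 2 ≡ 2. So 2^7 ≡ 2 (mod 7).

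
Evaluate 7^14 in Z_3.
Using Fermat: 7^{2} ≡ 1 (mod 3). 14 ≡ 0 (mod 2). So 7^{14} ≡ 7^{0} ≡ 1 (mod 3)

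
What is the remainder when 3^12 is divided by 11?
Using Fermat: 3^{10} ≡ 1 (mod 11). 12 ≡ 2 (mod 10). So 3^{12} ≡ 3^{2} ≡ 9 (mod 11)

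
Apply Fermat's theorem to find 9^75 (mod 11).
By Fermat: 9^{10} ≡ 1 (mod 11). 75 = 7×10 + 5. So 9^{75} ≡ 9^{5} ≡ 1 (mod 11)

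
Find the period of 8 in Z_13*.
Powers of 8 mod 13: 8^1≡8, 8^2≡12, 8^3≡5, 8^4≡1. Order = 4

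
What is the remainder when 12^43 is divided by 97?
Using repeated squaring. 43 = 32 + 8 + 2 + 1 (binary 101011). Repeated squaring mod 97: 12^1 ≡ 12; 12^2 ≡ 12² = 144 ≡ 47; 12^4 ≡ 47² = 2209 ≡ 75; 12^8 ≡ 75² = 5625 ≡ 96; 12^16 ≡ 96² = 9216 ≡ 1; 12^32 ≡ 1² = 1 ≡ 1. Multiply: 12^43 = 12^32 × 12^8 × 12^2 × 12^1 ≡ 1 × 96 × 47 × 12 (mod 97): 1 × 96 = 96 ≡ 96; 96 × 47 = 4512 ≡ 50; 50 × 12 = 600 ≡ 18. So 12^43 ≡ 18 (mod 97).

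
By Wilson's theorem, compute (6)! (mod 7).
By Wilson's theorem, (6)! ≡ -1 ≡ 6 (mod 7)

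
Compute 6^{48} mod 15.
6

Using successive squaring:
Binary expansion of 48: 110000
Powers of 6 mod 15 (each is the square of the previous):
  6^1 ≡ 6 (mod 15)
  6^2 ≡ 6² = 36 ≡ 6 (mod 15)
  6^4 ≡ 6² = 36 ≡ 6 (mod 15)
  6^8 ≡ 6² = 36 ≡ 6 (mod 15)
  6^16 ≡ 6² = 36 ≡ 6 (mod 15)
  6^32 ≡ 6² = 36 ≡ 6 (mod 15)
48 = 32 + 16, so 6^48 = 6^32 × 6^16 ≡ 6 × 6 (mod 15)
Multiplying step by step:
  6 × 6 = 36 ≡ 6 (mod 15)
Result: 6^48 ≡ 6 (mod 15)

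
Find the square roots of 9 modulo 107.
The square roots of 9 mod 107 are 3 and 104. Verify: 3² = 9 ≡ 9 (mod 107)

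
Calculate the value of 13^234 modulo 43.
Using Fermat: 13^{42} ≡ 1 (mod 43). 234 ≡ 24 (mod 42). So 13^{234} ≡ 13^{24} ≡ 4 (mod 43)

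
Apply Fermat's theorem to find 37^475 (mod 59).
By Fermat: 37^{58} ≡ 1 (mod 59). 475 = 8×58 + 11. So 37^{475} ≡ 37^{11} ≡ 11 (mod 59)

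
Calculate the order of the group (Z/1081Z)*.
1012

Prime factorization: 1081 = 23 × 47
Using the formula φ(n) = n × Π(1 - 1/p) for each prime factor p:
φ(1081) = 1081 × (1 - 1/23) × (1 - 1/47)
φ(1081) = 1012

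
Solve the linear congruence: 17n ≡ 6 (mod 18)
12

Since gcd(17, 18) = 1 divides 6, a solution exists.
Multiply both sides by the inverse of 17 mod 18:
  17^(-1) mod 18 = 17
  x ≡ 17 × 6 ≡ 102 ≡ 12 (mod 18)
Verification: 17 × 12 = 204 = 11 × 18 + 6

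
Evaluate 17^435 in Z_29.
Using Fermat: 17^{28} ≡ 1 (mod 29). 435 ≡ 15 (mod 28). So 17^{435} ≡ 17^{15} ≡ 12 (mod 29)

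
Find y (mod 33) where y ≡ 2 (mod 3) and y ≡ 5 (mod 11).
M = 3 × 11 = 33. M₁ = 11, y₁ ≡ 2 (mod 3). M₂ = 3, y₂ ≡ 4 (mod 11). y = 2×11×2 + 5×3×4 ≡ 5 (mod 33)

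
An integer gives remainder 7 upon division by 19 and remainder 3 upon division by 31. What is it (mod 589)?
M = 19 × 31 = 589. M₁ = 31, y₁ ≡ 8 (mod 19). M₂ = 19, y₂ ≡ 18 (mod 31). t = 7×31×8 + 3×19×18 ≡ 406 (mod 589). The smallest positive such number is 406.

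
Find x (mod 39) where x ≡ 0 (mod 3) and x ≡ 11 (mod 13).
M = 3 × 13 = 39. M₁ = 13, y₁ ≡ 1 (mod 3). M₂ = 3, y₂ ≡ 9 (mod 13). x = 0×13×1 + 11×3×9 ≡ 24 (mod 39)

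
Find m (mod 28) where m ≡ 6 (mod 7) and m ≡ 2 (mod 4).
M = 7 × 4 = 28. M₁ = 4, y₁ ≡ 2 (mod 7). M₂ = 7, y₂ ≡ 3 (mod 4). m = 6×4×2 + 2×7×3 ≡ 6 (mod 28)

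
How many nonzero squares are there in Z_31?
For prime 31, there are (p-1)/2 = (31-1)/2 = 15 quadratic residues (excluding 0).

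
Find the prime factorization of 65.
5 × 13

Divide by primes starting from smallest:
65 ÷ 5 = 13
13 ÷ 13 = 1

65 = 5 × 13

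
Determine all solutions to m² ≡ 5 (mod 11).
The square roots of 5 mod 11 are 4 and 7. Verify: 4² = 16 ≡ 5 (mod 11)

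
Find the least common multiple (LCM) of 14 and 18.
126

First find GCD(14, 18) using the Euclidean algorithm:
14 = 0 × 18 + 14
18 = 1 × 14 + 4
14 = 3 × 4 + 2
4 = 2 × 2 + 0
GCD(14, 18) = 2

LCM formula: LCM(a, b) = (a × b) / GCD(a, b)
LCM(14, 18) = (14 × 18) / 2
LCM(14, 18) = 252 / 2
LCM(14, 18) = 126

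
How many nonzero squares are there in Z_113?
For prime 113, there are (p-1)/2 = (113-1)/2 = 56 quadratic residues (excluding 0).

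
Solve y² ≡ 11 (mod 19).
The square roots of 11 mod 19 are 7 and 12. Verify: 7² = 49 ≡ 11 (mod 19)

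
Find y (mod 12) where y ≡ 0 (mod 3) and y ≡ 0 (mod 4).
M = 3 × 4 = 12. M₁ = 4, y₁ ≡ 1 (mod 3). M₂ = 3, y₂ ≡ 3 (mod 4). y = 0×4×1 + 0×3×3 ≡ 0 (mod 12)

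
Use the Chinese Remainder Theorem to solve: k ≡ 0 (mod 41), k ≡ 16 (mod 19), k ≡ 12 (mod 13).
9307

Using the Chinese Remainder Theorem:
M = product of moduli = 10127
For equation 1: M_1 = 247, 247 ≡ 1 (mod 41), inverse of 247 mod 41 is 1 (check: 1 × 1 = 1 ≡ 1 (mod 41))
For equation 2: M_2 = 533, 533 ≡ 1 (mod 19), inverse of 533 mod 19 is 1 (check: 1 × 1 = 1 ≡ 1 (mod 19))
For equation 3: M_3 = 779, 779 ≡ 12 (mod 13), inverse of 779 mod 13 is 12 (check: 12 × 12 = 144 ≡ 1 (mod 13))
Combine: k ≡ Σ r_i×M_i×(M_i⁻¹ mod m_i) = 0×247×1 + 16×533×1 + 12×779×12 = 0 + 8528 + 112176 = 120704
120704 mod 10127 = 9307
k ≡ 9307 (mod 10127)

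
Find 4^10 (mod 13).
10 = 8 + 2 (binary 1010). Repeated squaring mod 13: 4^1 ≡ 4; 4^2 ≡ 4² = 16 ≡ 3; 4^4 ≡ 3² = 9 ≡ 9; 4^8 ≡ 9² = 81 ≡ 3. Multiply: 4^10 = 4^8 × 4^2 ≡ 3 × 3 (mod 13): 3 × 3 = 9 ≡ 9. So 4^10 ≡ 9 (mod 13).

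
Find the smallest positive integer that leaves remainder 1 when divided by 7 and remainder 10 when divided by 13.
M = 7 × 13 = 91. M₁ = 13, y₁ ≡ 6 (mod 7). M₂ = 7, y₂ ≡ 2 (mod 13). t = 1×13×6 + 10×7×2 ≡ 36 (mod 91). The smallest positive such number is 36.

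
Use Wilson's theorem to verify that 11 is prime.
(10)! mod 11 = 10. Since this equals -1 (mod 11), Wilson confirms 11 is prime.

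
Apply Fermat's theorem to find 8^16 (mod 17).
By Fermat's Little Theorem, 8^{16} ≡ 1 (mod 17) since 17 is prime and gcd(8, 17) = 1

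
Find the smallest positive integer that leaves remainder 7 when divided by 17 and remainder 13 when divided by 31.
M = 17 × 31 = 527. M₁ = 31, y₁ ≡ 11 (mod 17). M₂ = 17, y₂ ≡ 11 (mod 31). y = 7×31×11 + 13×17×11 ≡ 75 (mod 527). The smallest positive such number is 75.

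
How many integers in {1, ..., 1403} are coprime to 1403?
1320

Prime factorization: 1403 = 23 × 61
Using the formula φ(n) = n × Π(1 - 1/p) for each prime factor p:
φ(1403) = 1403 × (1 - 1/23) × (1 - 1/61)
φ(1403) = 1320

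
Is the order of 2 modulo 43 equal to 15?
No, the actual order is 14, not 15.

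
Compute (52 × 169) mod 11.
10

(52 × 169) = 8788
8788 mod 11 = 10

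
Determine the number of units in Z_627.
360

Prime factorization: 627 = 3 × 11 × 19
Using the formula φ(n) = n × Π(1 - 1/p) for each prime factor p:
φ(627) = 627 × (1 - 1/3) × (1 - 1/11) × (1 - 1/19)
φ(627) = 360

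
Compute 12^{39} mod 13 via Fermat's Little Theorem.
12

By Fermat's Little Theorem, a^(p-1) ≡ 1 (mod p) for prime p and gcd(a, p) = 1
Here p = 13, so 12^12 ≡ 1 (mod 13)
We can reduce the exponent: 39 mod 12 = 3
So 12^39 ≡ 12^3 (mod 13)
Computing: 12^3 mod 13 = 12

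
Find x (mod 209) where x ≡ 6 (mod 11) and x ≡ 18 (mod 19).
M = 11 × 19 = 209. M₁ = 19, y₁ ≡ 7 (mod 11). M₂ = 11, y₂ ≡ 7 (mod 19). x = 6×19×7 + 18×11×7 ≡ 94 (mod 209)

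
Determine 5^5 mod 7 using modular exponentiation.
5 = 4 + 1 (binary 101). Repeated squaring mod 7: 5^1 ≡ 5; 5^2 ≡ 5² = 25 ≡ 4; 5^4 ≡ 4² = 16 ≡ 2. Multiply: 5^5 = 5^4 × 5^1 ≡ 2 × 5 (mod 7): 2 × 5 = 10 ≡ 3. So 5^5 ≡ 3 (mod 7).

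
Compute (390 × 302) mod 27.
6

(390 × 302) = 117780
117780 mod 27 = 6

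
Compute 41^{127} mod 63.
41

Using successive squaring:
Binary expansion of 127: 1111111
Powers of 41 mod 63 (each is the square of the previous):
  41^1 ≡ 41 (mod 63)
  41^2 ≡ 41² = 1681 ≡ 43 (mod 63)
  41^4 ≡ 43² = 1849 ≡ 22 (mod 63)
  41^8 ≡ 22² = 484 ≡ 43 (mod 63)
  41^16 ≡ 43² = 1849 ≡ 22 (mod 63)
  41^32 ≡ 22² = 484 ≡ 43 (mod 63)
  41^64 ≡ 43² = 1849 ≡ 22 (mod 63)
127 = 64 + 32 + 16 + 8 + 4 + 2 + 1, so 41^127 = 41^64 × 41^32 × 41^16 × 41^8 × 41^4 × 41^2 × 41^1 ≡ 22 × 43 × 22 × 43 × 22 × 43 × 41 (mod 63)
Multiplying step by step:
  22 × 43 = 946 ≡ 1 (mod 63)
  1 × 22 = 22 ≡ 22 (mod 63)
  22 × 43 = 946 ≡ 1 (mod 63)
  1 × 22 = 22 ≡ 22 (mod 63)
  22 × 43 = 946 ≡ 1 (mod 63)
  1 × 41 = 41 ≡ 41 (mod 63)
Result: 41^127 ≡ 41 (mod 63)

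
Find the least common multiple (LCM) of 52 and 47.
2444

First find GCD(52, 47) using the Euclidean algorithm:
52 = 1 × 47 + 5
47 = 9 × 5 + 2
5 = 2 × 2 + 1
2 = 2 × 1 + 0
GCD(52, 47) = 1

LCM formula: LCM(a, b) = (a × b) / GCD(a, b)
LCM(52, 47) = (52 × 47) / 1
LCM(52, 47) = 2444 / 1
LCM(52, 47) = 2444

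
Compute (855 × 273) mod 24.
15

(855 × 273) = 233415
233415 mod 24 = 15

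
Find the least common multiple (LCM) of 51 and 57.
969

First find GCD(51, 57) using the Euclidean algorithm:
51 = 0 × 57 + 51
57 = 1 × 51 + 6
51 = 8 × 6 + 3
6 = 2 × 3 + 0
GCD(51, 57) = 3

LCM formula: LCM(a, b) = (a × b) / GCD(a, b)
LCM(51, 57) = (51 × 57) / 3
LCM(51, 57) = 2907 / 3
LCM(51, 57) = 969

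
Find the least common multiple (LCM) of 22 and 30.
330

First find GCD(22, 30) using the Euclidean algorithm:
22 = 0 × 30 + 22
30 = 1 × 22 + 8
22 = 2 × 8 + 6
8 = 1 × 6 + 2
6 = 3 × 2 + 0
GCD(22, 30) = 2

LCM formula: LCM(a, b) = (a × b) / GCD(a, b)
LCM(22, 30) = (22 × 30) / 2
LCM(22, 30) = 660 / 2
LCM(22, 30) = 330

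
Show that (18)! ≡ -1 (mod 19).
(18)! mod 19 = 18. Since this equals -1 (mod 19), Wilson confirms 19 is prime.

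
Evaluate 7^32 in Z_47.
Using repeated squaring. 32 = 32 (binary 100000). Repeated squaring mod 47: 7^1 ≡ 7; 7^2 ≡ 7² = 49 ≡ 2; 7^4 ≡ 2² = 4 ≡ 4; 7^8 ≡ 4² = 16 ≡ 16; 7^16 ≡ 16² = 256 ≡ 21; 7^32 ≡ 21² = 441 ≡ 18. So 7^32 ≡ 18 (mod 47).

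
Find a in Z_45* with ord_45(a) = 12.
32 has order 12 mod 45 since 32^{12} ≡ 1 (mod 45) and no smaller power works.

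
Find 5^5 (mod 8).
5 = 4 + 1 (binary 101). Repeated squaring mod 8: 5^1 ≡ 5; 5^2 ≡ 5² = 25 ≡ 1; 5^4 ≡ 1² = 1 ≡ 1. Multiply: 5^5 = 5^4 × 5^1 ≡ 1 × 5 (mod 8): 1 × 5 = 5 ≡ 5. So 5^5 ≡ 5 (mod 8).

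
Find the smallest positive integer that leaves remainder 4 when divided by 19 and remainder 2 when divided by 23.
M = 19 × 23 = 437. M₁ = 23, y₁ ≡ 5 (mod 19). M₂ = 19, y₂ ≡ 17 (mod 23). r = 4×23×5 + 2×19×17 ≡ 232 (mod 437). The smallest positive such number is 232.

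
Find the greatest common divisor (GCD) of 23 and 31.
1

Using the Euclidean algorithm:
23 = 0 × 31 + 23
31 = 1 × 23 + 8
23 = 2 × 8 + 7
8 = 1 × 7 + 1
7 = 7 × 1 + 0

GCD(23, 31) = 1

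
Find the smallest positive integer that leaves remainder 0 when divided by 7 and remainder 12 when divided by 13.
M = 7 × 13 = 91. M₁ = 13, y₁ ≡ 6 (mod 7). M₂ = 7, y₂ ≡ 2 (mod 13). t = 0×13×6 + 12×7×2 ≡ 77 (mod 91). The smallest positive such number is 77.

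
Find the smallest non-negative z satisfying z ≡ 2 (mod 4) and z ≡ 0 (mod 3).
M = 4 × 3 = 12. M₁ = 3, y₁ ≡ 3 (mod 4). M₂ = 4, y₂ ≡ 1 (mod 3). z = 2×3×3 + 0×4×1 ≡ 6 (mod 12)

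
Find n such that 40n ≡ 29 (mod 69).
68

Since gcd(40, 69) = 1 divides 29, a solution exists.
Multiply both sides by the inverse of 40 mod 69:
  40^(-1) mod 69 = 19
  x ≡ 19 × 29 ≡ 551 ≡ 68 (mod 69)
Verification: 40 × 68 = 2720 = 39 × 69 + 29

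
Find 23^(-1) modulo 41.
25

Using Extended Euclidean Algorithm:
gcd(23, 41) = 1
Bezout coefficients: 23 × -16 + 41 × 9 = 1
So 23 × -16 ≡ 1 (mod 41)
The inverse is -16 mod 41 = 25
Verification: 23 × 25 = 575 = 14 × 41 + 1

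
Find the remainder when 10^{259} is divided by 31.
By Fermat: 10^{30} ≡ 1 (mod 31). 259 = 8×30 + 19. So 10^{259} ≡ 10^{19} ≡ 18 (mod 31)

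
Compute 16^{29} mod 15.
1

Using successive squaring:
Binary expansion of 29: 11101
Powers of 16 mod 15 (each is the square of the previous):
  16^1 ≡ 1 (mod 15)
  16^2 ≡ 1² = 1 ≡ 1 (mod 15)
  16^4 ≡ 1² = 1 ≡ 1 (mod 15)
  16^8 ≡ 1² = 1 ≡ 1 (mod 15)
  16^16 ≡ 1² = 1 ≡ 1 (mod 15)
29 = 16 + 8 + 4 + 1, so 16^29 = 16^16 × 16^8 × 16^4 × 16^1 ≡ 1 × 1 × 1 × 1 (mod 15)
Multiplying step by step:
  1 × 1 = 1 ≡ 1 (mod 15)
  1 × 1 = 1 ≡ 1 (mod 15)
  1 × 1 = 1 ≡ 1 (mod 15)
Result: 16^29 ≡ 1 (mod 15)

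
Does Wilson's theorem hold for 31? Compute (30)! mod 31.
(30)! mod 31 = 30. Since this equals -1 (mod 31), Wilson confirms 31 is prime.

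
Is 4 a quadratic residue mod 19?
By Euler's criterion: 4^{9} ≡ 1 (mod 19). Since this equals 1, 4 is a QR.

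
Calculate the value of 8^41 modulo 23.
Using Fermat: 8^{22} ≡ 1 (mod 23). 41 ≡ 19 (mod 22). So 8^{41} ≡ 8^{19} ≡ 4 (mod 23)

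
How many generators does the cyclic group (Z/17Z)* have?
8

The number of primitive roots modulo p is φ(p-1) = φ(16)
φ(16) = 8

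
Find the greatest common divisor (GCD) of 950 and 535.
5

Using the Euclidean algorithm:
950 = 1 × 535 + 415
535 = 1 × 415 + 120
415 = 3 × 120 + 55
120 = 2 × 55 + 10
55 = 5 × 10 + 5
10 = 2 × 5 + 0

GCD(950, 535) = 5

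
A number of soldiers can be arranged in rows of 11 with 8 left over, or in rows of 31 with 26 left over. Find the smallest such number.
M = 11 × 31 = 341. M₁ = 31, y₁ ≡ 5 (mod 11). M₂ = 11, y₂ ≡ 17 (mod 31). m = 8×31×5 + 26×11×17 ≡ 305 (mod 341). The smallest positive such number is 305.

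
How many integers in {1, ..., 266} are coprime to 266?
108

Prime factorization: 266 = 2 × 7 × 19
Using the formula φ(n) = n × Π(1 - 1/p) for each prime factor p:
φ(266) = 266 × (1 - 1/2) × (1 - 1/7) × (1 - 1/19)
φ(266) = 108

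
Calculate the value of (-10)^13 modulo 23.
Using repeated squaring. (-10) ≡ 13 (mod 23). 13 = 8 + 4 + 1 (binary 1101). Repeated squaring mod 23: 13^1 ≡ 13; 13^2 ≡ 13² = 169 ≡ 8; 13^4 ≡ 8² = 64 ≡ 18; 13^8 ≡ 18² = 324 ≡ 2. Multiply: (-10)^13 ≡ 13^8 × 13^4 × 13^1 ≡ 2 × 18 × 13 (mod 23): 2 × 18 = 36 ≡ 13; 13 × 13 = 169 ≡ 8. So (-10)^13 ≡ 8 (mod 23).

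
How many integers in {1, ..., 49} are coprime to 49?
42

Prime factorization: 49 = 7^2
Using the formula φ(n) = n × Π(1 - 1/p) for each prime factor p:
φ(49) = 49 × (1 - 1/7)
φ(49) = 42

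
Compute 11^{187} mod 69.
68

Using successive squaring:
Binary expansion of 187: 10111011
Powers of 11 mod 69 (each is the square of the previous):
  11^1 ≡ 11 (mod 69)
  11^2 ≡ 11² = 121 ≡ 52 (mod 69)
  11^4 ≡ 52² = 2704 ≡ 13 (mod 69)
  11^8 ≡ 13² = 169 ≡ 31 (mod 69)
  11^16 ≡ 31² = 961 ≡ 64 (mod 69)
  11^32 ≡ 64² = 4096 ≡ 25 (mod 69)
  11^64 ≡ 25² = 625 ≡ 4 (mod 69)
  11^128 ≡ 4² = 16 ≡ 16 (mod 69)
187 = 128 + 32 + 16 + 8 + 2 + 1, so 11^187 = 11^128 × 11^32 × 11^16 × 11^8 × 11^2 × 11^1 ≡ 16 × 25 × 64 × 31 × 52 × 11 (mod 69)
Multiplying step by step:
  16 × 25 = 400 ≡ 55 (mod 69)
  55 × 64 = 3520 ≡ 1 (mod 69)
  1 × 31 = 31 ≡ 31 (mod 69)
  31 × 52 = 1612 ≡ 25 (mod 69)
  25 × 11 = 275 ≡ 68 (mod 69)
Result: 11^187 ≡ 68 (mod 69)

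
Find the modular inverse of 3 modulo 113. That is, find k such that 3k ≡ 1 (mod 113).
38

Using Extended Euclidean Algorithm:
gcd(3, 113) = 1
Bezout coefficients: 3 × 38 + 113 × -1 = 1
So 3 × 38 ≡ 1 (mod 113)
The inverse is 38 mod 113 = 38
Verification: 3 × 38 = 114 = 1 × 113 + 1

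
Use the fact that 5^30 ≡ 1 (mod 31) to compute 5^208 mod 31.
By Fermat: 5^{30} ≡ 1 (mod 31). 208 = 6×30 + 28. So 5^{208} ≡ 5^{28} ≡ 5 (mod 31)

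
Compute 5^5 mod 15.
5 = 4 + 1 (binary 101). Repeated squaring mod 15: 5^1 ≡ 5; 5^2 ≡ 5² = 25 ≡ 10; 5^4 ≡ 10² = 100 ≡ 10. Multiply: 5^5 = 5^4 × 5^1 ≡ 10 × 5 (mod 15): 10 × 5 = 50 ≡ 5. So 5^5 ≡ 5 (mod 15).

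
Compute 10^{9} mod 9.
1

Using successive squaring:
Binary expansion of 9: 1001
Powers of 10 mod 9 (each is the square of the previous):
  10^1 ≡ 1 (mod 9)
  10^2 ≡ 1² = 1 ≡ 1 (mod 9)
  10^4 ≡ 1² = 1 ≡ 1 (mod 9)
  10^8 ≡ 1² = 1 ≡ 1 (mod 9)
9 = 8 + 1, so 10^9 = 10^8 × 10^1 ≡ 1 × 1 (mod 9)
Multiplying step by step:
  1 × 1 = 1 ≡ 1 (mod 9)
Result: 10^9 ≡ 1 (mod 9)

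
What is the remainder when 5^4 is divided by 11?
4 = 4 (binary 100). Repeated squaring mod 11: 5^1 ≡ 5; 5^2 ≡ 5² = 25 ≡ 3; 5^4 ≡ 3² = 9 ≡ 9. So 5^4 ≡ 9 (mod 11).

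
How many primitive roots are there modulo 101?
40

The number of primitive roots modulo p is φ(p-1) = φ(100)
φ(100) = 40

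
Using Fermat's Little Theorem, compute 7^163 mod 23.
By Fermat: 7^{22} ≡ 1 (mod 23). 163 = 7×22 + 9. So 7^{163} ≡ 7^{9} ≡ 15 (mod 23)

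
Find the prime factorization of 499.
499

Divide by primes starting from smallest:
499 ÷ 499 = 1

499 = 499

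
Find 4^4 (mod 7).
4 = 4 (binary 100). Repeated squaring mod 7: 4^1 ≡ 4; 4^2 ≡ 4² = 16 ≡ 2; 4^4 ≡ 2² = 4 ≡ 4. So 4^4 ≡ 4 (mod 7).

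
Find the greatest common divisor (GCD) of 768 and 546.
6

Using the Euclidean algorithm:
768 = 1 × 546 + 222
546 = 2 × 222 + 102
222 = 2 × 102 + 18
102 = 5 × 18 + 12
18 = 1 × 12 + 6
12 = 2 × 6 + 0

GCD(768, 546) = 6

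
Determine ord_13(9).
Powers of 9 mod 13: 9^1≡9, 9^2≡3, 9^3≡1. Order = 3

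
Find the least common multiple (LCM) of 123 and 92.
11316

First find GCD(123, 92) using the Euclidean algorithm:
123 = 1 × 92 + 31
92 = 2 × 31 + 30
31 = 1 × 30 + 1
30 = 30 × 1 + 0
GCD(123, 92) = 1

LCM formula: LCM(a, b) = (a × b) / GCD(a, b)
LCM(123, 92) = (123 × 92) / 1
LCM(123, 92) = 11316 / 1
LCM(123, 92) = 11316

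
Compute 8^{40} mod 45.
1

Using successive squaring:
Binary expansion of 40: 101000
Powers of 8 mod 45 (each is the square of the previous):
  8^1 ≡ 8 (mod 45)
  8^2 ≡ 8² = 64 ≡ 19 (mod 45)
  8^4 ≡ 19² = 361 ≡ 1 (mod 45)
  8^8 ≡ 1² = 1 ≡ 1 (mod 45)
  8^16 ≡ 1² = 1 ≡ 1 (mod 45)
  8^32 ≡ 1² = 1 ≡ 1 (mod 45)
40 = 32 + 8, so 8^40 = 8^32 × 8^8 ≡ 1 × 1 (mod 45)
Multiplying step by step:
  1 × 1 = 1 ≡ 1 (mod 45)
Result: 8^40 ≡ 1 (mod 45)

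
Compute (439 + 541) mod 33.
23

(439 + 541) = 980
980 mod 33 = 23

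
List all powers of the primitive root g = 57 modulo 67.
g^1, g^2, ..., g^{66} mod 67: {57, 33, 5, 17, 31, 25, 18, 21, 58, 23, 38, 22, 48, 56, 43, 39, 12, 14, 61, 60, 3, 37, 32, 15, 51, 26, 8, 54, 63, 40, 2, 47, 66, 10, 34, 62, 50, 36, 42, 49, 46, 9, 44, 29, 45, 19, 11, 24, 28, 55, 53, 6, 7, 64, 30, 35, 52, 16, 41, 59, 13, 4, 27, 65, 20, 1}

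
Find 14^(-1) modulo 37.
8

Using Extended Euclidean Algorithm:
gcd(14, 37) = 1
Bezout coefficients: 14 × 8 + 37 × -3 = 1
So 14 × 8 ≡ 1 (mod 37)
The inverse is 8 mod 37 = 8
Verification: 14 × 8 = 112 = 3 × 37 + 1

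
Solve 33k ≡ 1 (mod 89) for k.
27

Using Extended Euclidean Algorithm:
gcd(33, 89) = 1
Bezout coefficients: 33 × 27 + 89 × -10 = 1
So 33 × 27 ≡ 1 (mod 89)
The inverse is 27 mod 89 = 27
Verification: 33 × 27 = 891 = 10 × 89 + 1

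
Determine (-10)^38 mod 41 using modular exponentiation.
Using repeated squaring. (-10) ≡ 31 (mod 41). 38 = 32 + 4 + 2 (binary 100110). Repeated squaring mod 41: 31^1 ≡ 31; 31^2 ≡ 31² = 961 ≡ 18; 31^4 ≡ 18² = 324 ≡ 37; 31^8 ≡ 37² = 1369 ≡ 16; 31^16 ≡ 16² = 256 ≡ 10; 31^32 ≡ 10² = 100 ≡ 18. Multiply: (-10)^38 ≡ 31^32 × 31^4 × 31^2 ≡ 18 × 37 × 18 (mod 41): 18 × 37 = 666 ≡ 10; 10 × 18 = 180 ≡ 16. So (-10)^38 ≡ 16 (mod 41).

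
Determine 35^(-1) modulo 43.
35^(-1) ≡ 16 (mod 43). Verification: 35 × 16 = 560 ≡ 1 (mod 43)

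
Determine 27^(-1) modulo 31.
27^(-1) ≡ 23 (mod 31). Verification: 27 × 23 = 621 ≡ 1 (mod 31)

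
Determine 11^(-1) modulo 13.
11^(-1) ≡ 6 (mod 13). Verification: 11 × 6 = 66 ≡ 1 (mod 13)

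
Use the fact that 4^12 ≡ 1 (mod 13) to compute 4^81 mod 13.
By Fermat: 4^{12} ≡ 1 (mod 13). 81 = 6×12 + 9. So 4^{81} ≡ 4^{9} ≡ 12 (mod 13)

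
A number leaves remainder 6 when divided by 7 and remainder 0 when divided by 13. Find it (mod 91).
M = 7 × 13 = 91. M₁ = 13, y₁ ≡ 6 (mod 7). M₂ = 7, y₂ ≡ 2 (mod 13). n = 6×13×6 + 0×7×2 ≡ 13 (mod 91)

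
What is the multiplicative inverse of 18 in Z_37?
35

Using Extended Euclidean Algorithm:
gcd(18, 37) = 1
Bezout coefficients: 18 × -2 + 37 × 1 = 1
So 18 × -2 ≡ 1 (mod 37)
The inverse is -2 mod 37 = 35
Verification: 18 × 35 = 630 = 17 × 37 + 1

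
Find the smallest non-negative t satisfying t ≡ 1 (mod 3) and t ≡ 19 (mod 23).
M = 3 × 23 = 69. M₁ = 23, y₁ ≡ 2 (mod 3). M₂ = 3, y₂ ≡ 8 (mod 23). t = 1×23×2 + 19×3×8 ≡ 19 (mod 69)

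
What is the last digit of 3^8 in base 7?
8 = 8 (binary 1000). Repeated squaring mod 7: 3^1 ≡ 3; 3^2 ≡ 3² = 9 ≡ 2; 3^4 ≡ 2² = 4 ≡ 4; 3^8 ≡ 4² = 16 ≡ 2. So 3^8 ≡ 2 (mod 7).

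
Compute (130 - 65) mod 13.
0

(130 - 65) = 65
65 mod 13 = 0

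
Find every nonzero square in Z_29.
QRs mod 29: {1, 4, 5, 6, 7, 9, 13, 16, 20, 22, 23, 24, 25, 28}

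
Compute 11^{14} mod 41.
36

Using successive squaring:
Binary expansion of 14: 1110
Powers of 11 mod 41 (each is the square of the previous):
  11^1 ≡ 11 (mod 41)
  11^2 ≡ 11² = 121 ≡ 39 (mod 41)
  11^4 ≡ 39² = 1521 ≡ 4 (mod 41)
  11^8 ≡ 4² = 16 ≡ 16 (mod 41)
14 = 8 + 4 + 2, so 11^14 = 11^8 × 11^4 × 11^2 ≡ 16 × 4 × 39 (mod 41)
Multiplying step by step:
  16 × 4 = 64 ≡ 23 (mod 41)
  23 × 39 = 897 ≡ 36 (mod 41)
Result: 11^14 ≡ 36 (mod 41)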